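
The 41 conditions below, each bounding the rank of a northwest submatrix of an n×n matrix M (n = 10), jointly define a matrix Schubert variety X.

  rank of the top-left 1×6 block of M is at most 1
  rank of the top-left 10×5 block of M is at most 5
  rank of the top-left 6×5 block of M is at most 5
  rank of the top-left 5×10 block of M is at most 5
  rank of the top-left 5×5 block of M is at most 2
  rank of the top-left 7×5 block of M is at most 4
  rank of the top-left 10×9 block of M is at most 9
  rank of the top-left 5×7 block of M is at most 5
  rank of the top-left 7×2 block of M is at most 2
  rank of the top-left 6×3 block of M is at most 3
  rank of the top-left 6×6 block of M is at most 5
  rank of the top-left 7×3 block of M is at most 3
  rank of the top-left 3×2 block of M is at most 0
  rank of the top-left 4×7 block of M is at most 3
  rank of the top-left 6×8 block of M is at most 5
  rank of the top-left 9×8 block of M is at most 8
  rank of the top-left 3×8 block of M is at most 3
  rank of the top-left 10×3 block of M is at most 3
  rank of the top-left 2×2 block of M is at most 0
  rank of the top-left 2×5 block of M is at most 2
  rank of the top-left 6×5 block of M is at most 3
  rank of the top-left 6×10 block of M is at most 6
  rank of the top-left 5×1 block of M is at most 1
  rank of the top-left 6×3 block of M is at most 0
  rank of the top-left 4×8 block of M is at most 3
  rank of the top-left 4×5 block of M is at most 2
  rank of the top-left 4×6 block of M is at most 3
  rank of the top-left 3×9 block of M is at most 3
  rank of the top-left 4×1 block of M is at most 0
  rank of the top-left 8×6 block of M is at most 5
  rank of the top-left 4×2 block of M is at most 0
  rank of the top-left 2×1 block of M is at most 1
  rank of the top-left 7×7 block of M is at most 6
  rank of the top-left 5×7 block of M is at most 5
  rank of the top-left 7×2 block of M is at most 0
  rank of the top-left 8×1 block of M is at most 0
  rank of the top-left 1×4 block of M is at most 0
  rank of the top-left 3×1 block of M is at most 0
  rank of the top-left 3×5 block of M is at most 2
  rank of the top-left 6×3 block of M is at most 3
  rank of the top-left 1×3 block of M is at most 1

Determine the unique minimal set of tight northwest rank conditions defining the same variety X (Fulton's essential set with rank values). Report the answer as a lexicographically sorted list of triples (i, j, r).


Recovering R(i,j) via the rank-extension bound from the 41 conditions:

  i=1: 0, 0, 0, 0, 1, 1, 1, 1, 1, 1
  i=2: 0, 0, 0, 1, 2, 2, 2, 2, 2, 2
  i=3: 0, 0, 0, 1, 2, 3, 3, 3, 3, 3
  i=4: 0, 0, 0, 1, 2, 3, 3, 3, 4, 4
  i=5: 0, 0, 0, 1, 2, 3, 4, 4, 5, 5
  i=6: 0, 0, 0, 1, 2, 3, 4, 5, 6, 6
  i=7: 0, 0, 1, 2, 3, 4, 5, 6, 7, 7
  i=8: 0, 1, 2, 3, 4, 5, 6, 7, 8, 8
  i=9: 1, 2, 3, 4, 5, 6, 7, 8, 9, 9
  i=10: 1, 2, 3, 4, 5, 6, 7, 8, 9, 10

the unique w with this rank table is (5, 4, 6, 9, 7, 8, 3, 2, 1, 10).

Rothe diagram D(w) (24 cells), 5 SE-corners (essential conditions):

[(1, 4, 0), (4, 8, 3), (6, 3, 0), (7, 2, 0), (8, 1, 0)]


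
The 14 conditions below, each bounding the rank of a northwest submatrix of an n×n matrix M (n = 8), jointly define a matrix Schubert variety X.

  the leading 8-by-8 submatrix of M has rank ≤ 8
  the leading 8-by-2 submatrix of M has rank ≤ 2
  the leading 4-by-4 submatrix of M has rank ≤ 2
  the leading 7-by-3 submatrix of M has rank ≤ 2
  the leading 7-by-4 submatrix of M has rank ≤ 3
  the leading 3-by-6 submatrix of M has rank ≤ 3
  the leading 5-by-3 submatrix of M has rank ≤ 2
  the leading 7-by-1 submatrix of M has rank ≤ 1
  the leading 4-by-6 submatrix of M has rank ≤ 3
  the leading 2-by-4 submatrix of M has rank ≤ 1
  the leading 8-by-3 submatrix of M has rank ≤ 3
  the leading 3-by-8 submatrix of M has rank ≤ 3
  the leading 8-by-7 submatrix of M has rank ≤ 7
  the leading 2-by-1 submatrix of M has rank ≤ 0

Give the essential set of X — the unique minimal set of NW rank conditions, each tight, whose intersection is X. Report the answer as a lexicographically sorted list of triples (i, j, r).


The tightest implied rank at each (i,j), from the 14 conditions:

  0  1  1  1  1  1  1  1
  0  1  1  1  2  2  2  2
  1  2  2  2  3  3  3  3
  1  2  2  2  3  3  4  4
  1  2  2  3  4  4  5  5
  1  2  2  3  4  5  6  6
  1  2  2  3  4  5  6  7
  1  2  3  4  5  6  7  8

the unique w with this rank table is (2, 5, 1, 7, 4, 6, 8, 3).

|D(w)|=10, |Ess(w)|=5:

[(2, 1, 0), (2, 4, 1), (4, 4, 2), (4, 6, 3), (7, 3, 2)]


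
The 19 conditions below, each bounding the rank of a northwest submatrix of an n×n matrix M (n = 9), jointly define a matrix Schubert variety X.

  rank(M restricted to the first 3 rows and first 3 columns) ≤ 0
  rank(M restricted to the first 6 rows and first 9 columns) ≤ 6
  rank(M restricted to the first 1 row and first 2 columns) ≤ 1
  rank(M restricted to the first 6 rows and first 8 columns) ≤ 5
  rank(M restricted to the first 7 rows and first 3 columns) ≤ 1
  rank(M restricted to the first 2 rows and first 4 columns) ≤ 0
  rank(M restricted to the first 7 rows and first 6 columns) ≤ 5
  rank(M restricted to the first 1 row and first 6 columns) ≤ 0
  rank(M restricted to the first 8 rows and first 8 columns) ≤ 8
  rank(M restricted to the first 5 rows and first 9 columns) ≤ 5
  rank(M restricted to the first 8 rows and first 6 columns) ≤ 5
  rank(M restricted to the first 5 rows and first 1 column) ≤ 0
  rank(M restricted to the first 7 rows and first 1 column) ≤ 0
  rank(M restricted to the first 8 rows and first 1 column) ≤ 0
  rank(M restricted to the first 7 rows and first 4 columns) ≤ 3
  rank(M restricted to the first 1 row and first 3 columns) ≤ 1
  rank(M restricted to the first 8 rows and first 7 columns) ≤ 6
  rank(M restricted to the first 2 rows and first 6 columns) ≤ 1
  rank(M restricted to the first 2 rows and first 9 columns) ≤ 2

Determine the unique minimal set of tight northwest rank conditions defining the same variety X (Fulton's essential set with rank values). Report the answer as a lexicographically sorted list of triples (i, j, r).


The tightest implied rank at each (i,j), from the 19 conditions:

  i=1: 0 | 0 | 0 | 0 | 0 | 0 | 1 | 1 | 1
  i=2: 0 | 0 | 0 | 0 | 1 | 1 | 2 | 2 | 2
  i=3: 0 | 0 | 0 | 1 | 2 | 2 | 3 | 3 | 3
  i=4: 0 | 1 | 1 | 2 | 3 | 3 | 4 | 4 | 4
  i=5: 0 | 1 | 1 | 2 | 3 | 4 | 5 | 5 | 5
  i=6: 0 | 1 | 1 | 2 | 3 | 4 | 5 | 5 | 6
  i=7: 0 | 1 | 1 | 2 | 3 | 4 | 5 | 6 | 7
  i=8: 0 | 1 | 2 | 3 | 4 | 5 | 6 | 7 | 8
  i=9: 1 | 2 | 3 | 4 | 5 | 6 | 7 | 8 | 9

the unique w with this rank table is (7, 5, 4, 2, 6, 9, 8, 3, 1).

Rothe diagram D(w) (22 cells), 6 SE-corners (essential conditions):

[(1, 6, 0), (2, 4, 0), (3, 3, 0), (6, 8, 5), (7, 3, 1), (8, 1, 0)]


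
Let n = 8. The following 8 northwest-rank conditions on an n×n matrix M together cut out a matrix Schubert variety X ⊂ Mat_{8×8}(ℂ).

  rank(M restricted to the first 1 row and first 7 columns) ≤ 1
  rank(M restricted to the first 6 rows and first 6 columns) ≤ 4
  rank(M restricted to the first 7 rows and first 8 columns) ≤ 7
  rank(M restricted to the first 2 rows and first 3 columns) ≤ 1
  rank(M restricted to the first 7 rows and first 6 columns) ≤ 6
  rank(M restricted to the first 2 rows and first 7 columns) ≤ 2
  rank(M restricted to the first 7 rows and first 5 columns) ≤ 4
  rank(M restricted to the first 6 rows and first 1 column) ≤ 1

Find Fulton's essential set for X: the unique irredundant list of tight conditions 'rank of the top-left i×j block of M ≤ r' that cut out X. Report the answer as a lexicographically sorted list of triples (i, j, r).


Reconstructing r_w from the 8 given conditions:

  i=1: 1  1  1  1  1  1  1  1
  i=2: 1  1  1  2  2  2  2  2
  i=3: 1  2  2  3  3  3  3  3
  i=4: 1  2  3  4  4  4  4  4
  i=5: 1  2  3  4  4  4  5  5
  i=6: 1  2  3  4  4  4  5  6
  i=7: 1  2  3  4  4  5  6  7
  i=8: 1  2  3  4  5  6  7  8

giving w = (1, 4, 2, 3, 7, 8, 6, 5) via Δ²R.

|D(w)|=7, |Ess(w)|=3:

[(2, 3, 1), (6, 6, 4), (7, 5, 4)]


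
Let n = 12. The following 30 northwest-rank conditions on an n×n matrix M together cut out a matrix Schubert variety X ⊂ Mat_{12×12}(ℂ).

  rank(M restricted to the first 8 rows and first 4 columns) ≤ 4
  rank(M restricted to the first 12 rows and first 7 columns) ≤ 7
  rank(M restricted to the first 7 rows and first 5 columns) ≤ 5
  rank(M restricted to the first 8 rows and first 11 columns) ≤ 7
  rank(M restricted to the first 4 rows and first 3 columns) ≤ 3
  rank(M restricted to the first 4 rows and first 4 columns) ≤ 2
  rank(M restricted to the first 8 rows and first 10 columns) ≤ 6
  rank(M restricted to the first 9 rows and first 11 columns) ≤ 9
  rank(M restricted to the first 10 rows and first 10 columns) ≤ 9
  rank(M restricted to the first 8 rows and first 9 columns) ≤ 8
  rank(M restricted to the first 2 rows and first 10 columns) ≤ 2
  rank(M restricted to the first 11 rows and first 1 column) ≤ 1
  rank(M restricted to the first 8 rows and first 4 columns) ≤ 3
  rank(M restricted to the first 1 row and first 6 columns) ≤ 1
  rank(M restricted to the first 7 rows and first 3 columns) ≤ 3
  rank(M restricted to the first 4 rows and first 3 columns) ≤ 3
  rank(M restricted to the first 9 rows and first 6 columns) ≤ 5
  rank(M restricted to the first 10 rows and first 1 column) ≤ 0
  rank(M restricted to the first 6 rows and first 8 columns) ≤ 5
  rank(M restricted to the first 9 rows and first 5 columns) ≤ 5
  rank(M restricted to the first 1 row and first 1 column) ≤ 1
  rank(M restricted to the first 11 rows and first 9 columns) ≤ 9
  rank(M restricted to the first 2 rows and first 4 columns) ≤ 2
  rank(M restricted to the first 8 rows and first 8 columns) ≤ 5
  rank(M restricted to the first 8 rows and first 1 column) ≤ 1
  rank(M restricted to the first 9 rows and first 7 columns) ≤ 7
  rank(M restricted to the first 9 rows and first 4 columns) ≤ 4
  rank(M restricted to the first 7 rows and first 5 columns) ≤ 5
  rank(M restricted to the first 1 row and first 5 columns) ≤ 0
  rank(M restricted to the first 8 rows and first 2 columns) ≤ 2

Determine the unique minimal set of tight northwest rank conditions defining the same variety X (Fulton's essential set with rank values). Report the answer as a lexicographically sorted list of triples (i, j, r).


Propagating the 30 rank bounds to every northwest block:

  0, 0, 0, 0, 0, 1, 1, 1, 1, 1, 1, 1
  0, 1, 1, 1, 1, 2, 2, 2, 2, 2, 2, 2
  0, 1, 2, 2, 2, 3, 3, 3, 3, 3, 3, 3
  0, 1, 2, 2, 3, 4, 4, 4, 4, 4, 4, 4
  0, 1, 2, 3, 4, 5, 5, 5, 5, 5, 5, 5
  0, 1, 2, 3, 4, 5, 5, 5, 6, 6, 6, 6
  0, 1, 2, 3, 4, 5, 5, 5, 6, 6, 7, 7
  0, 1, 2, 3, 4, 5, 5, 5, 6, 6, 7, 8
  0, 1, 2, 3, 4, 5, 6, 6, 7, 7, 8, 9
  0, 1, 2, 3, 4, 5, 6, 7, 8, 8, 9, 10
  1, 2, 3, 4, 5, 6, 7, 8, 9, 9, 10, 11
  1, 2, 3, 4, 5, 6, 7, 8, 9, 10, 11, 12

so w = (6, 2, 3, 5, 4, 9, 11, 12, 7, 8, 1, 10).

5 SE-corners of the 23-cell Rothe diagram give Ess(w):

[(1, 5, 0), (4, 4, 2), (8, 8, 5), (8, 10, 6), (10, 1, 0)]


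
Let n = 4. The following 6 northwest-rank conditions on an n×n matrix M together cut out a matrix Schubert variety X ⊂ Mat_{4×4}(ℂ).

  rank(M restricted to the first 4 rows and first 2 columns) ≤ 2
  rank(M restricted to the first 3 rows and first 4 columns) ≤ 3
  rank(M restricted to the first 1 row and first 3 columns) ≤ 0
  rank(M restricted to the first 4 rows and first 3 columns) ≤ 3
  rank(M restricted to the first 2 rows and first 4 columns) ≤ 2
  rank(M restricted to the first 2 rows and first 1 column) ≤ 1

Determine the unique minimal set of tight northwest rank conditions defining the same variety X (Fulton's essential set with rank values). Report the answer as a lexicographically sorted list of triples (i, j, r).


Reconstructing r_w from the 6 given conditions:

  row 1: 0  0  0  1
  row 2: 1  1  1  2
  row 3: 1  2  2  3
  row 4: 1  2  3  4

reading off 1-entries of Δ²R: w = (4, 1, 2, 3).

|D(w)|=3, |Ess(w)|=1:

[(1, 3, 0)]


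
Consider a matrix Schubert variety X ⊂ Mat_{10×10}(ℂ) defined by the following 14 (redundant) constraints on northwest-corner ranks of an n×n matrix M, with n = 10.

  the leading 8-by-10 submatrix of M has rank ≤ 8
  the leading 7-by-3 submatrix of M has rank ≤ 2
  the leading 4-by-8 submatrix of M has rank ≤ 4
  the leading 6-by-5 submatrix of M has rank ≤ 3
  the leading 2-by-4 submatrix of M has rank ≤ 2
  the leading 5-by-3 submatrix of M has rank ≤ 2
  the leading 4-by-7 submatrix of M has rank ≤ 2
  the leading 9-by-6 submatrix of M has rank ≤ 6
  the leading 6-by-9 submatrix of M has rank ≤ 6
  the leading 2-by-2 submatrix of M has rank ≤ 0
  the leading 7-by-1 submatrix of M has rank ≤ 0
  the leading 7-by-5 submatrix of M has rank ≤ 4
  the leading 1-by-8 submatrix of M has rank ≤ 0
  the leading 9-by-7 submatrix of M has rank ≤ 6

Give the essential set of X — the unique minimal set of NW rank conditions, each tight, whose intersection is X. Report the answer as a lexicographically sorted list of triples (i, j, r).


Reconstructing r_w from the 14 given conditions:

  i=1: 0 0 0 0 0 0 0 0 1 1
  i=2: 0 0 1 1 1 1 1 1 2 2
  i=3: 0 1 2 2 2 2 2 2 3 3
  i=4: 0 1 2 2 2 2 2 3 4 4
  i=5: 0 1 2 3 3 3 3 4 5 5
  i=6: 0 1 2 3 3 4 4 5 6 6
  i=7: 0 1 2 3 4 5 5 6 7 7
  i=8: 1 2 3 4 5 6 6 7 8 8
  i=9: 1 2 3 4 5 6 6 7 8 9
  i=10: 1 2 3 4 5 6 7 8 9 10

reading off 1-entries of Δ²R: w = (9, 3, 2, 8, 4, 6, 5, 1, 10, 7).

6 SE-corners of the 21-cell Rothe diagram give Ess(w):

[(1, 8, 0), (2, 2, 0), (4, 7, 2), (6, 5, 3), (7, 1, 0), (9, 7, 6)]


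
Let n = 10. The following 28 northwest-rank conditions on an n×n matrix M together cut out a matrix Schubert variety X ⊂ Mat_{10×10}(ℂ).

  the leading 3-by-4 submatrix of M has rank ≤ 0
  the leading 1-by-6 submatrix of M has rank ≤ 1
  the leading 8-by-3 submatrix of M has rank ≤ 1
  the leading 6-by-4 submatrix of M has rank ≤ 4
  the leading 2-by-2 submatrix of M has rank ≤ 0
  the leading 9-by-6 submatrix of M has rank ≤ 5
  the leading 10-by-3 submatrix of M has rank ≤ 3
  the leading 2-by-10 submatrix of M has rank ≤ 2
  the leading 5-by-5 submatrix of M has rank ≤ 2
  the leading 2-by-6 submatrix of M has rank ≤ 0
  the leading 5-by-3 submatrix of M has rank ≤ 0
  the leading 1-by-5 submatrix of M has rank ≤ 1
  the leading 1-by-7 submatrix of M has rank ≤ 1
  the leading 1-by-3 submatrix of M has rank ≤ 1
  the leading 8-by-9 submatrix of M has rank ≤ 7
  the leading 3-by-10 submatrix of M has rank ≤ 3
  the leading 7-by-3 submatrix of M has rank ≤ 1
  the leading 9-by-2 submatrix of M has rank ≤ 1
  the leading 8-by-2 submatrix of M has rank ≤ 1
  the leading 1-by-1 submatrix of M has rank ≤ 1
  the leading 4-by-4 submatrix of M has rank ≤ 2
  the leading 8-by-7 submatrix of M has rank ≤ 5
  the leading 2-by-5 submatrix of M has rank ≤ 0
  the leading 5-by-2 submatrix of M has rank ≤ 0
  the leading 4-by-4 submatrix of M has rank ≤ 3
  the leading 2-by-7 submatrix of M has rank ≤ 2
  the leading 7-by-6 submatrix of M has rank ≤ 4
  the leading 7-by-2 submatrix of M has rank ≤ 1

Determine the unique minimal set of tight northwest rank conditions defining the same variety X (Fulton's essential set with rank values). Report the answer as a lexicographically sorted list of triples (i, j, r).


Recovering R(i,j) via the rank-extension bound from the 28 conditions:

  0, 0, 0, 0, 0, 0, 1, 1, 1, 1
  0, 0, 0, 0, 0, 0, 1, 2, 2, 2
  0, 0, 0, 0, 1, 1, 2, 3, 3, 3
  0, 0, 0, 1, 2, 2, 3, 4, 4, 4
  0, 0, 0, 1, 2, 3, 4, 5, 5, 5
  1, 1, 1, 2, 3, 4, 5, 6, 6, 6
  1, 1, 1, 2, 3, 4, 5, 6, 7, 7
  1, 1, 1, 2, 3, 4, 5, 6, 7, 8
  1, 1, 2, 3, 4, 5, 6, 7, 8, 9
  1, 2, 3, 4, 5, 6, 7, 8, 9, 10

giving w = (7, 8, 5, 4, 6, 1, 9, 10, 3, 2) via Δ²R.

|D(w)|=27, |Ess(w)|=5:

[(2, 6, 0), (3, 4, 0), (5, 3, 0), (8, 3, 1), (9, 2, 1)]


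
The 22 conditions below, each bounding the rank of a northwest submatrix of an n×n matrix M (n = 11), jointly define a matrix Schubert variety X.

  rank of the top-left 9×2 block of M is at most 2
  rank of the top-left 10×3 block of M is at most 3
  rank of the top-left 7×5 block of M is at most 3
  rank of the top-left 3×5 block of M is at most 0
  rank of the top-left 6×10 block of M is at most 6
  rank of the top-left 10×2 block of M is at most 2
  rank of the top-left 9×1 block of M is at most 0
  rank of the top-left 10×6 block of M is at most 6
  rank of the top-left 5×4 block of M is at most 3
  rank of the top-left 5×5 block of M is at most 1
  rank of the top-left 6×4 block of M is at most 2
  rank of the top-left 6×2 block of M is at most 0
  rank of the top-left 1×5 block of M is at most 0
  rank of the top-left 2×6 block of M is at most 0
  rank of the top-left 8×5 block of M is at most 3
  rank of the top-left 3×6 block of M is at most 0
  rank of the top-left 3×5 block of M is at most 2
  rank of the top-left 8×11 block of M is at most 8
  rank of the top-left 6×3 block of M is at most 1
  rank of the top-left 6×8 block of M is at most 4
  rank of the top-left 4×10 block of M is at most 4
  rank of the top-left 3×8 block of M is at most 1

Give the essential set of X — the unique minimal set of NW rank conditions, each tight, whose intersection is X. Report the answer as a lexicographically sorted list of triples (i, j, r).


Reconstructing r_w from the 22 given conditions:

  0, 0, 0, 0, 0, 0, 1, 1, 1, 1, 1
  0, 0, 0, 0, 0, 0, 1, 1, 2, 2, 2
  0, 0, 0, 0, 0, 0, 1, 1, 2, 3, 3
  0, 0, 1, 1, 1, 1, 2, 2, 3, 4, 4
  0, 0, 1, 1, 1, 2, 3, 3, 4, 5, 5
  0, 0, 1, 2, 2, 3, 4, 4, 5, 6, 6
  0, 1, 2, 3, 3, 4, 5, 5, 6, 7, 7
  0, 1, 2, 3, 3, 4, 5, 6, 7, 8, 8
  0, 1, 2, 3, 4, 5, 6, 7, 8, 9, 9
  1, 2, 3, 4, 5, 6, 7, 8, 9, 10, 10
  1, 2, 3, 4, 5, 6, 7, 8, 9, 10, 11

the unique w with this rank table is (7, 9, 10, 3, 6, 4, 2, 8, 5, 1, 11).

6 SE-corners of the 32-cell Rothe diagram give Ess(w):

[(3, 6, 0), (3, 8, 1), (5, 5, 1), (6, 2, 0), (8, 5, 3), (9, 1, 0)]


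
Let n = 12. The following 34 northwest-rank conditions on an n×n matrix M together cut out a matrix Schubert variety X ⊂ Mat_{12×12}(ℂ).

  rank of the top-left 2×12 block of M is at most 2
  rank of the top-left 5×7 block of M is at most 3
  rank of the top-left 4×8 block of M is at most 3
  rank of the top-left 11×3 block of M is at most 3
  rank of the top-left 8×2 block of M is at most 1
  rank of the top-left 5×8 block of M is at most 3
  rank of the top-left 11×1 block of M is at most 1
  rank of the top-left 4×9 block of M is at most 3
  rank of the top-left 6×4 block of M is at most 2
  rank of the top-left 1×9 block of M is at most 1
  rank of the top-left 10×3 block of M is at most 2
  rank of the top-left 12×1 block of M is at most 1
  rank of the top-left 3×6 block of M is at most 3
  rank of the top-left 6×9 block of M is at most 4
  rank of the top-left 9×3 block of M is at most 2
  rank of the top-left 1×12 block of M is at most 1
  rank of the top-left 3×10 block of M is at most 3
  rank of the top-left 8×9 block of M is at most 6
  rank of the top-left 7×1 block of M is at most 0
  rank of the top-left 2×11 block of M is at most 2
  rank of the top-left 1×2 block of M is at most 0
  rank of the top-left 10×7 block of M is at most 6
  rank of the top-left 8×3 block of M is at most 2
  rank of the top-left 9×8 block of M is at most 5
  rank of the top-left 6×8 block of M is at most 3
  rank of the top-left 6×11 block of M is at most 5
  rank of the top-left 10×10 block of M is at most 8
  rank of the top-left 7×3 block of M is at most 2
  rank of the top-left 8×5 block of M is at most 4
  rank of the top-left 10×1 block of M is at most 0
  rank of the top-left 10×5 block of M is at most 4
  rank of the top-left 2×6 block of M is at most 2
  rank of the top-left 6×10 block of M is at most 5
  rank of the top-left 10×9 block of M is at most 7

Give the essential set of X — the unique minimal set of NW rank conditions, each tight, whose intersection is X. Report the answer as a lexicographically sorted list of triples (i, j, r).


Propagating the 34 rank bounds to every northwest block:

  i=1: 0 0 1 1 1 1 1 1 1 1 1 1
  i=2: 0 1 2 2 2 2 2 2 2 2 2 2
  i=3: 0 1 2 2 3 3 3 3 3 3 3 3
  i=4: 0 1 2 2 3 3 3 3 3 4 4 4
  i=5: 0 1 2 2 3 3 3 3 4 5 5 5
  i=6: 0 1 2 2 3 3 3 3 4 5 5 6
  i=7: 0 1 2 3 4 4 4 4 5 6 6 7
  i=8: 0 1 2 3 4 5 5 5 6 7 7 8
  i=9: 0 1 2 3 4 5 5 5 6 7 8 9
  i=10: 0 1 2 3 4 5 6 6 7 8 9 10
  i=11: 1 2 3 4 5 6 7 7 8 9 10 11
  i=12: 1 2 3 4 5 6 7 8 9 10 11 12

giving w = (3, 2, 5, 10, 9, 12, 4, 6, 11, 7, 1, 8) via Δ²R.

ℓ(w)=28; the 7 essential cells (i,j,r):

[(1, 2, 0), (4, 9, 3), (6, 4, 2), (6, 8, 3), (6, 11, 5), (9, 8, 5), (10, 1, 0)]


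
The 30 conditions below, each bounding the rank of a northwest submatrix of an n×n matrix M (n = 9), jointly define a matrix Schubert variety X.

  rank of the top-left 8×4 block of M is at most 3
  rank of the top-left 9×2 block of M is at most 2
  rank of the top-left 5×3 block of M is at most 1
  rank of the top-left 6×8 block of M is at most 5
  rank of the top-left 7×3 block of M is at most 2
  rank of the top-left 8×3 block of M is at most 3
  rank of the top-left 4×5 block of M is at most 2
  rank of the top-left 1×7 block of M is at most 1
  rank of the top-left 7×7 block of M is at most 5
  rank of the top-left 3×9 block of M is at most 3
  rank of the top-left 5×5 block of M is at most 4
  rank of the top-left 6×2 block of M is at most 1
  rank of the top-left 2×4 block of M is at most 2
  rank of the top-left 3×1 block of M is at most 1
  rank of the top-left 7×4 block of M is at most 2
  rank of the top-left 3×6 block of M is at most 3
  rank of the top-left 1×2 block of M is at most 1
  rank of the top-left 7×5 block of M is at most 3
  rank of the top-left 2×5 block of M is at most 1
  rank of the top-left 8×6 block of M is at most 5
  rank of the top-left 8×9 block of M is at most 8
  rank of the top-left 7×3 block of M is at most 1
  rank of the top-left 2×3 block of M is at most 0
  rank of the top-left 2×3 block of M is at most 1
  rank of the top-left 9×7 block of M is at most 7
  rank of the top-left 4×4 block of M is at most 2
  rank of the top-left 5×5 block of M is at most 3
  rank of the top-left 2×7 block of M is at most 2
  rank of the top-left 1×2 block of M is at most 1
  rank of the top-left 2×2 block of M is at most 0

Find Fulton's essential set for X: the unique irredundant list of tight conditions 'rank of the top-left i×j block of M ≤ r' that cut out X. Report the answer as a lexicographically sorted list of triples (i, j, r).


Recovering R(i,j) via the rank-extension bound from the 30 conditions:

  row 1: 0 0 0 1 1 1 1 1 1
  row 2: 0 0 0 1 1 2 2 2 2
  row 3: 1 1 1 2 2 3 3 3 3
  row 4: 1 1 1 2 2 3 4 4 4
  row 5: 1 1 1 2 3 4 5 5 5
  row 6: 1 1 1 2 3 4 5 5 6
  row 7: 1 1 1 2 3 4 5 6 7
  row 8: 1 2 2 3 4 5 6 7 8
  row 9: 1 2 3 4 5 6 7 8 9

so w = (4, 6, 1, 7, 5, 9, 8, 2, 3).

Fulton essential set (5 of the 17 Rothe cells):

[(2, 3, 0), (2, 5, 1), (4, 5, 2), (6, 8, 5), (7, 3, 1)]


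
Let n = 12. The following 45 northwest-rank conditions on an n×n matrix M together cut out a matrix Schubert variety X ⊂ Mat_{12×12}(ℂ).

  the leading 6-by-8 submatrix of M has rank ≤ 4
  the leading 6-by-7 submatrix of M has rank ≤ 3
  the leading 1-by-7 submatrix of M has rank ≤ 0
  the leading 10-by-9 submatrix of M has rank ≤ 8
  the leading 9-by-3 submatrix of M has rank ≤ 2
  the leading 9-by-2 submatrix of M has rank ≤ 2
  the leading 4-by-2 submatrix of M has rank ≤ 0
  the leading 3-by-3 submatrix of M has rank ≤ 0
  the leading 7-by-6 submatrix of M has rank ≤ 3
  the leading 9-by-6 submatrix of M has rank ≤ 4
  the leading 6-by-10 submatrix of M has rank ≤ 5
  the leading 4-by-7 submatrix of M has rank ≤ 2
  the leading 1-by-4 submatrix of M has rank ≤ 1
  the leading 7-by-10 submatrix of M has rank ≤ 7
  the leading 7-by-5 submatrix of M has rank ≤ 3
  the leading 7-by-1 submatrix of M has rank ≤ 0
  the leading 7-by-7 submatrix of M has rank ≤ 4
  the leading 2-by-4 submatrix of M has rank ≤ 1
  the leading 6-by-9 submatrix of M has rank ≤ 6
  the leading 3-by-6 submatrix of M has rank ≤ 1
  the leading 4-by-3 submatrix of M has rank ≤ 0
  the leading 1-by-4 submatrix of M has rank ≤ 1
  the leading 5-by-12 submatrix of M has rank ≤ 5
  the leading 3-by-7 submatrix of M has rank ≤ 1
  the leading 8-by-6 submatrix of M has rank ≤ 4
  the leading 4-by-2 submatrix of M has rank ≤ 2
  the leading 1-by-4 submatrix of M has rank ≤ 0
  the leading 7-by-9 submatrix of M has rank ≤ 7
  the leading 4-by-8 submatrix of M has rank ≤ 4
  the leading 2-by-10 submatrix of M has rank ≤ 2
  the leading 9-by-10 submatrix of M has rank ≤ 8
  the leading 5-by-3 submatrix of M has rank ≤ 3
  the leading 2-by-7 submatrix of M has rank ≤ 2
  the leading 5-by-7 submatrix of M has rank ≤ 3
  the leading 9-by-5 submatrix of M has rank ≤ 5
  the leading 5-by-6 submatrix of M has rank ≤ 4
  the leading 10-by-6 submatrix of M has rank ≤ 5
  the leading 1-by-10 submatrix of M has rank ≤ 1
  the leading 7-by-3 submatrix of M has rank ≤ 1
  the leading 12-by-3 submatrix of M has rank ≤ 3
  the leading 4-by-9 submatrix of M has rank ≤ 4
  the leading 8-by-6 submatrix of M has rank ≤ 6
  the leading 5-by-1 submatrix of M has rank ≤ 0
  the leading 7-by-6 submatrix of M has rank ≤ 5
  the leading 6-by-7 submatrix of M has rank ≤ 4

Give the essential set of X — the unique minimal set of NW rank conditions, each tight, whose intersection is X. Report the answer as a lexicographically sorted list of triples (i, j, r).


The tightest implied rank at each (i,j), from the 45 conditions:

  0  0  0  0  0  0  0  1  1  1  1  1
  0  0  0  1  1  1  1  2  2  2  2  2
  0  0  0  1  1  1  1  2  3  3  3  3
  0  0  0  1  2  2  2  3  4  4  4  4
  0  1  1  2  3  3  3  4  5  5  5  5
  0  1  1  2  3  3  3  4  5  5  6  6
  0  1  1  2  3  3  4  5  6  6  7  7
  1  2  2  3  4  4  5  6  7  7  8  8
  1  2  2  3  4  4  5  6  7  8  9  9
  1  2  3  4  5  5  6  7  8  9  10  10
  1  2  3  4  5  6  7  8  9  10  11  11
  1  2  3  4  5  6  7  8  9  10  11  12

second differences of R give the permutation w = (8, 4, 9, 5, 2, 11, 7, 1, 10, 3, 6, 12).

ℓ(w)=30; the 10 essential cells (i,j,r):

[(1, 7, 0), (3, 7, 1), (4, 3, 0), (6, 7, 3), (6, 10, 5), (7, 1, 0), (7, 3, 1), (7, 6, 3), (9, 3, 2), (9, 6, 4)]


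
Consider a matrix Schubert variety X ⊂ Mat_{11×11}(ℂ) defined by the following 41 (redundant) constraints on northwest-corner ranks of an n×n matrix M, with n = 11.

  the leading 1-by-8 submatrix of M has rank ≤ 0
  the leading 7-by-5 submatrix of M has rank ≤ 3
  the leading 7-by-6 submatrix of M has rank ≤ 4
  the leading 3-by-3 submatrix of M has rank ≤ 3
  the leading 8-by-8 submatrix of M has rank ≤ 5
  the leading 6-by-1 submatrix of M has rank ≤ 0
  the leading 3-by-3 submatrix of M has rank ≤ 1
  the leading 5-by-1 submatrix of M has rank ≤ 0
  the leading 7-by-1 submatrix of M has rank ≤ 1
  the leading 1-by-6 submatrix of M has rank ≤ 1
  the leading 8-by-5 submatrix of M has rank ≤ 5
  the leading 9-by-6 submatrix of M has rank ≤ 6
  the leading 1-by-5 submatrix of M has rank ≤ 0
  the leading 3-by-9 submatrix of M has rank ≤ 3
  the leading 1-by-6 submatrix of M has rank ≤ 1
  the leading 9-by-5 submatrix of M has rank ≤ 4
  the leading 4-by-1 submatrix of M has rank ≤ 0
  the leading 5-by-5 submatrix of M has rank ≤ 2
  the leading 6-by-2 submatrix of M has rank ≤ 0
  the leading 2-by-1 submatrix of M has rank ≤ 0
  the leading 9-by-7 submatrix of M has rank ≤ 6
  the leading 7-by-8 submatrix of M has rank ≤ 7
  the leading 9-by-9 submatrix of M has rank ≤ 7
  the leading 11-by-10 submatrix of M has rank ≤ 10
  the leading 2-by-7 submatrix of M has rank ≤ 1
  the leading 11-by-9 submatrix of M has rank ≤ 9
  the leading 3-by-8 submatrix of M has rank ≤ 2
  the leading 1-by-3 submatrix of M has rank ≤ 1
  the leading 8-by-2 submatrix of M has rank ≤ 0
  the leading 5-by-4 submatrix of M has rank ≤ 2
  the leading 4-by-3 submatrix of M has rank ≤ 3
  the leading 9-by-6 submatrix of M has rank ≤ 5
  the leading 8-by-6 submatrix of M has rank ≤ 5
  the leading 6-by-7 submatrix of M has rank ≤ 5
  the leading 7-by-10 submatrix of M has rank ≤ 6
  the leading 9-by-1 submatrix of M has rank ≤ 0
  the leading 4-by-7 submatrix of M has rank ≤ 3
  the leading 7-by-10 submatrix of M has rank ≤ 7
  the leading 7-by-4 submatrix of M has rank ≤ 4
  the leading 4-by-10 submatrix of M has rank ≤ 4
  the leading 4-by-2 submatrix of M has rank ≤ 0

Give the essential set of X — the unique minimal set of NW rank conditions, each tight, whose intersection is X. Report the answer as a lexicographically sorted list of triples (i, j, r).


Recovering R(i,j) via the rank-extension bound from the 41 conditions:

  0  0  0  0  0  0  0  0  1  1  1
  0  0  1  1  1  1  1  1  2  2  2
  0  0  1  2  2  2  2  2  3  3  3
  0  0  1  2  2  3  3  3  4  4  4
  0  0  1  2  2  3  4  4  5  5  5
  0  0  1  2  3  4  5  5  6  6  6
  0  0  1  2  3  4  5  5  6  6  7
  0  0  1  2  3  4  5  5  6  7  8
  0  1  2  3  4  5  6  6  7  8  9
  1  2  3  4  5  6  7  7  8  9  10
  1  2  3  4  5  6  7  8  9  10  11

so w = (9, 3, 4, 6, 7, 5, 11, 10, 2, 1, 8).

Rothe diagram D(w) (28 cells), 6 SE-corners (essential conditions):

[(1, 8, 0), (5, 5, 2), (7, 10, 6), (8, 2, 0), (8, 8, 5), (9, 1, 0)]


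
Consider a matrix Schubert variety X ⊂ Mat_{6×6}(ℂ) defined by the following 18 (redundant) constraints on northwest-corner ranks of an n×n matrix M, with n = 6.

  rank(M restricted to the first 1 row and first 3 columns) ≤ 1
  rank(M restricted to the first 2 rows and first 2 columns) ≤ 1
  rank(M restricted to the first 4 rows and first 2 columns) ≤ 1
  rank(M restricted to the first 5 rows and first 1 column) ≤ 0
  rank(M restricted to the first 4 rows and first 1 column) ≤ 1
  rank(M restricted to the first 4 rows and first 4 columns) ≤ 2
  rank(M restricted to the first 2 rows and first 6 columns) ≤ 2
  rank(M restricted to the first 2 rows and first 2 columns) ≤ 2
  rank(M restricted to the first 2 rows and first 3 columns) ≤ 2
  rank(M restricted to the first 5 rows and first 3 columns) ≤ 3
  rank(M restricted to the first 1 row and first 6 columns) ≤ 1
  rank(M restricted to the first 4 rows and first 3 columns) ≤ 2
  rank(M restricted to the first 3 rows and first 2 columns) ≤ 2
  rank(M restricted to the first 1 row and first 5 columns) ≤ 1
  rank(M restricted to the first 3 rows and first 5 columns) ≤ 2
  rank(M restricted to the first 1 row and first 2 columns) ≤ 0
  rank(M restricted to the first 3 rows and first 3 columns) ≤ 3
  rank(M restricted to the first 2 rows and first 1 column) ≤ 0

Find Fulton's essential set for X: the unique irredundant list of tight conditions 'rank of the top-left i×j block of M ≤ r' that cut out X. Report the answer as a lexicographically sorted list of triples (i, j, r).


Recovering R(i,j) via the rank-extension bound from the 18 conditions:

  0  0  1  1  1  1
  0  1  2  2  2  2
  0  1  2  2  2  3
  0  1  2  2  3  4
  0  1  2  3  4  5
  1  2  3  4  5  6

second differences of R give the permutation w = (3, 2, 6, 5, 4, 1).

4 SE-corners of the 9-cell Rothe diagram give Ess(w):

[(1, 2, 0), (3, 5, 2), (4, 4, 2), (5, 1, 0)]


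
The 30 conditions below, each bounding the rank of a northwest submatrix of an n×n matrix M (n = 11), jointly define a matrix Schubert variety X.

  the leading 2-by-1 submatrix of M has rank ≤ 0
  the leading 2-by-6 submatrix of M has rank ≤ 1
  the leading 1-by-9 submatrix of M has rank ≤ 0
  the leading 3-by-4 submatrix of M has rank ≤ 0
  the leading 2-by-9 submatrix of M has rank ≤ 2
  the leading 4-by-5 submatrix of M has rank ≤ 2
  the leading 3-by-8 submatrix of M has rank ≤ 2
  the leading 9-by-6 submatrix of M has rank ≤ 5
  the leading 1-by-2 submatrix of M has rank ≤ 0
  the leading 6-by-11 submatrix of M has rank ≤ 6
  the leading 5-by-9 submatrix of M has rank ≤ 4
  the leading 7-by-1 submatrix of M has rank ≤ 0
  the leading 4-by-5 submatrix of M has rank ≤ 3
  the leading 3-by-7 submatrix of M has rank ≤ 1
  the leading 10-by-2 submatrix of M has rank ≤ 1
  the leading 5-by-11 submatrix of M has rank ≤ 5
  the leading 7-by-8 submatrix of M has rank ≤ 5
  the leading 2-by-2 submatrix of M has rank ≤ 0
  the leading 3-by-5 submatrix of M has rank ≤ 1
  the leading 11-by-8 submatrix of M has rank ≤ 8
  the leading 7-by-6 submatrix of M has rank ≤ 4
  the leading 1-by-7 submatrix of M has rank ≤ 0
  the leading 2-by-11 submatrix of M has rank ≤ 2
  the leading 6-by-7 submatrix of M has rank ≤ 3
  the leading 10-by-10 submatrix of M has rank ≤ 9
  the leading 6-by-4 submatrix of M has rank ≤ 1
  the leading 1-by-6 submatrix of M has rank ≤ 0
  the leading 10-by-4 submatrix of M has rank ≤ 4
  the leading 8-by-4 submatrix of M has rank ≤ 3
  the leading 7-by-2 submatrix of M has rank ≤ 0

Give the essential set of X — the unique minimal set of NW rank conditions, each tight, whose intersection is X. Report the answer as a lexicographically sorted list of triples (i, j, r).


Computing R[i][j] = min implied NW-rank bound (n=11, 30 conditions):

  row 1: 0 | 0 | 0 | 0 | 0 | 0 | 0 | 0 | 0 | 1 | 1
  row 2: 0 | 0 | 0 | 0 | 1 | 1 | 1 | 1 | 1 | 2 | 2
  row 3: 0 | 0 | 0 | 0 | 1 | 1 | 1 | 2 | 2 | 3 | 3
  row 4: 0 | 0 | 1 | 1 | 2 | 2 | 2 | 3 | 3 | 4 | 4
  row 5: 0 | 0 | 1 | 1 | 2 | 3 | 3 | 4 | 4 | 5 | 5
  row 6: 0 | 0 | 1 | 1 | 2 | 3 | 3 | 4 | 5 | 6 | 6
  row 7: 0 | 0 | 1 | 2 | 3 | 4 | 4 | 5 | 6 | 7 | 7
  row 8: 1 | 1 | 2 | 3 | 4 | 5 | 5 | 6 | 7 | 8 | 8
  row 9: 1 | 1 | 2 | 3 | 4 | 5 | 6 | 7 | 8 | 9 | 9
  row 10: 1 | 1 | 2 | 3 | 4 | 5 | 6 | 7 | 8 | 9 | 10
  row 11: 1 | 2 | 3 | 4 | 5 | 6 | 7 | 8 | 9 | 10 | 11

giving w = (10, 5, 8, 3, 6, 9, 4, 1, 7, 11, 2) via Δ²R.

7 SE-corners of the 32-cell Rothe diagram give Ess(w):

[(1, 9, 0), (3, 4, 0), (3, 7, 1), (6, 4, 1), (6, 7, 3), (7, 2, 0), (10, 2, 1)]


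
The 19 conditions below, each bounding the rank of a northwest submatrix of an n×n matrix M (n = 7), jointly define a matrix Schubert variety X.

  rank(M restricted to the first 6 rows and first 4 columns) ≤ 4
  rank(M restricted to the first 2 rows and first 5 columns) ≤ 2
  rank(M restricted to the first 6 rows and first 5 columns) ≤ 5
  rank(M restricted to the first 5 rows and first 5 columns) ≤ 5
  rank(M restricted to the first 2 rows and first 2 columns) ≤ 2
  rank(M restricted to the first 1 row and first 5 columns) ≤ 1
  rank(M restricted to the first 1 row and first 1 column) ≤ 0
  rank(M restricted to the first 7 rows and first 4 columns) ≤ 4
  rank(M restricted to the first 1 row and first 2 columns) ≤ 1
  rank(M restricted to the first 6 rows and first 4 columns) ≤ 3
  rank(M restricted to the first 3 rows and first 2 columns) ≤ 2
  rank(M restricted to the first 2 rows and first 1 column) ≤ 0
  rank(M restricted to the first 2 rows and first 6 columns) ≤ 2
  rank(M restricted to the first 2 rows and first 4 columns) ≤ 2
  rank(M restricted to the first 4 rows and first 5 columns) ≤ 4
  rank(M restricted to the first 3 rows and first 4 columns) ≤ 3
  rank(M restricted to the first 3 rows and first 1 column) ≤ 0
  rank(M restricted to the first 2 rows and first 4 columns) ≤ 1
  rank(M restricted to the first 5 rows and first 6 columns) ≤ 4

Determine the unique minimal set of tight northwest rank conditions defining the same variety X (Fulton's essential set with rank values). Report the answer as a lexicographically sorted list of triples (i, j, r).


Rank table r_w(7×7) implied by the 19 constraints:

  R[1]: 0  1  1  1  1  1  1
  R[2]: 0  1  1  1  2  2  2
  R[3]: 0  1  2  2  3  3  3
  R[4]: 1  2  3  3  4  4  4
  R[5]: 1  2  3  3  4  4  5
  R[6]: 1  2  3  3  4  5  6
  R[7]: 1  2  3  4  5  6  7

so w = (2, 5, 3, 1, 7, 6, 4).

ℓ(w)=8; the 4 essential cells (i,j,r):

[(2, 4, 1), (3, 1, 0), (5, 6, 4), (6, 4, 3)]


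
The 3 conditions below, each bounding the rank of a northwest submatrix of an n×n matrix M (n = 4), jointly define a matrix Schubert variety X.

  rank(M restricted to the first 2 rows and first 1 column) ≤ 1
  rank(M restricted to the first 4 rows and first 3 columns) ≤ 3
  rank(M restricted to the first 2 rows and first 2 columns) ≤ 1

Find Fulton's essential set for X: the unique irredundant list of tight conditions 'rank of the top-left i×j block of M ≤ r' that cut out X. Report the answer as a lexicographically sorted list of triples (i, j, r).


Propagating the 3 rank bounds to every northwest block:

  R[1]: 1 | 1 | 1 | 1
  R[2]: 1 | 1 | 2 | 2
  R[3]: 1 | 2 | 3 | 3
  R[4]: 1 | 2 | 3 | 4

giving w = (1, 3, 2, 4) via Δ²R.

Fulton essential set (the sole Rothe cell):

[(2, 2, 1)]


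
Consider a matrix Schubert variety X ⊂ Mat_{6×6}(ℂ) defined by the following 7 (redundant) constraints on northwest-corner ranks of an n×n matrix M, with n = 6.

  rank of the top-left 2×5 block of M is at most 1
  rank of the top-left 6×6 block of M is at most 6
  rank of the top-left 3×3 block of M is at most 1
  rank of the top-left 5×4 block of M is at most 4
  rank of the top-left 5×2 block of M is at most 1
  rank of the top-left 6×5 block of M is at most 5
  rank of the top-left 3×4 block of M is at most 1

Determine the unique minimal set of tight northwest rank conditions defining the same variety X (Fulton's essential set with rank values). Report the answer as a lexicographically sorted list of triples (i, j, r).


Propagating the 7 rank bounds to every northwest block:

  i=1: 1, 1, 1, 1, 1, 1
  i=2: 1, 1, 1, 1, 1, 2
  i=3: 1, 1, 1, 1, 2, 3
  i=4: 1, 1, 2, 2, 3, 4
  i=5: 1, 1, 2, 3, 4, 5
  i=6: 1, 2, 3, 4, 5, 6

second differences of R give the permutation w = (1, 6, 5, 3, 4, 2).

|D(w)|=9, |Ess(w)|=3:

[(2, 5, 1), (3, 4, 1), (5, 2, 1)]


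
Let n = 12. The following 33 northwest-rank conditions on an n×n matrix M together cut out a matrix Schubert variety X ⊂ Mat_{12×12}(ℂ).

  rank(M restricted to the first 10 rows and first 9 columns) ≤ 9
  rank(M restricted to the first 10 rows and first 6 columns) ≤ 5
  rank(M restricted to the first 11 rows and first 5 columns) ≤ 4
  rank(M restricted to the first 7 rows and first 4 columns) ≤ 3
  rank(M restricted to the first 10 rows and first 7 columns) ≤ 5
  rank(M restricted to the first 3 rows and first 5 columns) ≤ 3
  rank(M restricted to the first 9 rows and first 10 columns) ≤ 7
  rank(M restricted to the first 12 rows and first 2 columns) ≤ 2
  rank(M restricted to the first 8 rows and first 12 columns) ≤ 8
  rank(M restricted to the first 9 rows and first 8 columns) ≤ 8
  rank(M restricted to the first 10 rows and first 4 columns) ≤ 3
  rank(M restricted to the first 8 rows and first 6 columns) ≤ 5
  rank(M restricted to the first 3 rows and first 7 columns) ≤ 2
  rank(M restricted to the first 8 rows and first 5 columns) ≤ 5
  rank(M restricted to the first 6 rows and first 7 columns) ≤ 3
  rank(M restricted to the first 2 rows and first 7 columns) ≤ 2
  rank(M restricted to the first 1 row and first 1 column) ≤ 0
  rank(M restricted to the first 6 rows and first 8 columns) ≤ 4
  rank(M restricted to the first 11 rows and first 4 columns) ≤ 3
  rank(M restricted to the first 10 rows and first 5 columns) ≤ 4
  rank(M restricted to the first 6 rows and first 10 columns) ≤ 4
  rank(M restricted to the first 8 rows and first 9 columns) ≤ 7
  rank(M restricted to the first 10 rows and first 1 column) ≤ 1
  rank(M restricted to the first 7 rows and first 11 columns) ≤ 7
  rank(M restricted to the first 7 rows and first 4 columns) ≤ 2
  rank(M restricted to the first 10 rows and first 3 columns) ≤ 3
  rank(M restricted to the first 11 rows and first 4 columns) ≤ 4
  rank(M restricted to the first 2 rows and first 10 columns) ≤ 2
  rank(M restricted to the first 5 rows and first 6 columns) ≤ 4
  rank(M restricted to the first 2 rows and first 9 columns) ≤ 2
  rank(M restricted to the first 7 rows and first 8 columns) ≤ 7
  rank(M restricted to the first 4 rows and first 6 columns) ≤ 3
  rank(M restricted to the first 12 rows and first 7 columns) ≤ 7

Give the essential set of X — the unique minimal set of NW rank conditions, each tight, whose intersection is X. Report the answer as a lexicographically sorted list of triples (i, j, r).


Recovering R(i,j) via the rank-extension bound from the 33 conditions:

  i=1: 0, 1, 1, 1, 1, 1, 1, 1, 1, 1, 1, 1
  i=2: 1, 2, 2, 2, 2, 2, 2, 2, 2, 2, 2, 2
  i=3: 1, 2, 2, 2, 2, 2, 2, 3, 3, 3, 3, 3
  i=4: 1, 2, 2, 2, 3, 3, 3, 4, 4, 4, 4, 4
  i=5: 1, 2, 2, 2, 3, 3, 3, 4, 4, 4, 5, 5
  i=6: 1, 2, 2, 2, 3, 3, 3, 4, 4, 4, 5, 6
  i=7: 1, 2, 2, 2, 3, 4, 4, 5, 5, 5, 6, 7
  i=8: 1, 2, 3, 3, 4, 5, 5, 6, 6, 6, 7, 8
  i=9: 1, 2, 3, 3, 4, 5, 5, 6, 7, 7, 8, 9
  i=10: 1, 2, 3, 3, 4, 5, 5, 6, 7, 8, 9, 10
  i=11: 1, 2, 3, 3, 4, 5, 6, 7, 8, 9, 10, 11
  i=12: 1, 2, 3, 4, 5, 6, 7, 8, 9, 10, 11, 12

second differences of R give the permutation w = (2, 1, 8, 5, 11, 12, 6, 3, 9, 10, 7, 4).

7 SE-corners of the 27-cell Rothe diagram give Ess(w):

[(1, 1, 0), (3, 7, 2), (6, 7, 3), (6, 10, 4), (7, 4, 2), (10, 7, 5), (11, 4, 3)]
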